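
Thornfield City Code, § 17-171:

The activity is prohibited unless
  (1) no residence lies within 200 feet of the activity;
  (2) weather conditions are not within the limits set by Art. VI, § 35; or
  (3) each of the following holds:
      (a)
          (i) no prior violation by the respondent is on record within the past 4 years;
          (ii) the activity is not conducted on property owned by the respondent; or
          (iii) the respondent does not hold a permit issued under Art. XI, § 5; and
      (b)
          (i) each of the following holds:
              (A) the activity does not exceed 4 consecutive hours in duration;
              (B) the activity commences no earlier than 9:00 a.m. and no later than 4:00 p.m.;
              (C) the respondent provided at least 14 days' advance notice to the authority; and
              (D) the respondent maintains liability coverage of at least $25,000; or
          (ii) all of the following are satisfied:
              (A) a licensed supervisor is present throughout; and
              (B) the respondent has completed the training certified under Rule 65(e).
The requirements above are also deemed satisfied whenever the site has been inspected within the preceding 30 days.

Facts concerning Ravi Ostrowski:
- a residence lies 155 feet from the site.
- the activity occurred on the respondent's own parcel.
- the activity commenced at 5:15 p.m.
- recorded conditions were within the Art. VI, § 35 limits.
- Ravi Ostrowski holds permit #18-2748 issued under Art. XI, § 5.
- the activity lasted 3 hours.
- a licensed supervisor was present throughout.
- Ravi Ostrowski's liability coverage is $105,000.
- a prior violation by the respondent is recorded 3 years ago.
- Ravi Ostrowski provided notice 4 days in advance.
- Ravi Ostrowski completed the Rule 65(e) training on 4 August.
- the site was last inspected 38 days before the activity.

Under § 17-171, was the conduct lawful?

No — unlawful.

(1) no residence in 200 ft — fails.
(2) not (weather ok) — fails.
(i) no prior violation — not satisfied.
(ii) not (own property) — not met.
(iii) not (holds permit) — fails.
(a) = F OR F OR F = false.
(A) ≤ 4 hrs duration — met.
(B) start within hours — not satisfied.
(C) ≥14 days' notice — fails.
(D) coverage ≥ $25,000 — met.
(i): T AND F AND F AND T → false.
(A) supervisor present — met.
(B) training certified — satisfied.
(ii): T AND T → true.
So (b) is satisfied (F OR T).
(3): F AND T → false.
Overall: F OR F OR F → false.
Exception (site inspected) — not satisfied.
Result: main false OR exception false → false.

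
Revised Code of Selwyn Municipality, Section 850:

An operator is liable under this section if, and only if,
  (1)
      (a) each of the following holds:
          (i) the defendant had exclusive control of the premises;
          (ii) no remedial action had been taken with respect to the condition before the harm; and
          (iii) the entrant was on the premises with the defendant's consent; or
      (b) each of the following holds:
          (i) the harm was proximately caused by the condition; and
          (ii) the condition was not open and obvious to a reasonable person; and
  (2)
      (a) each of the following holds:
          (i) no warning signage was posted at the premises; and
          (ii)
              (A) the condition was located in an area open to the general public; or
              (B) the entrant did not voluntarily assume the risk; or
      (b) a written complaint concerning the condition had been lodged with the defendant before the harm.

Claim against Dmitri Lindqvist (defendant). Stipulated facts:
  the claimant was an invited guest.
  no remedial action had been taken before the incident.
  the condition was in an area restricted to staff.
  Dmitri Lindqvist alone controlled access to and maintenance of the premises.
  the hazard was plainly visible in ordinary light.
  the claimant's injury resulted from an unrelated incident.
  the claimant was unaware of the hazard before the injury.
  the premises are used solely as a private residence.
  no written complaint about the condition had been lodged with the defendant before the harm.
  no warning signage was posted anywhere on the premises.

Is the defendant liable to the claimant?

(i) exclusive control — holds.
(ii) no remedial action — satisfied.
(iii) consent to enter — met.
(a): T AND T AND T → true.
(i) proximate cause — fails.
(ii) not open/obvious — not met.
So (b) is not satisfied (F AND F).
So (1) is satisfied (T OR F).
(i) no signage posted — satisfied.
(A) public area — not satisfied.
(B) no assumed risk — satisfied.
(ii) = F OR T = true.
(a) = T AND T = true.
(b) complaint lodged — not met.
So (2) is satisfied (T OR F).
Overall = T AND T = true.

Yes — liable.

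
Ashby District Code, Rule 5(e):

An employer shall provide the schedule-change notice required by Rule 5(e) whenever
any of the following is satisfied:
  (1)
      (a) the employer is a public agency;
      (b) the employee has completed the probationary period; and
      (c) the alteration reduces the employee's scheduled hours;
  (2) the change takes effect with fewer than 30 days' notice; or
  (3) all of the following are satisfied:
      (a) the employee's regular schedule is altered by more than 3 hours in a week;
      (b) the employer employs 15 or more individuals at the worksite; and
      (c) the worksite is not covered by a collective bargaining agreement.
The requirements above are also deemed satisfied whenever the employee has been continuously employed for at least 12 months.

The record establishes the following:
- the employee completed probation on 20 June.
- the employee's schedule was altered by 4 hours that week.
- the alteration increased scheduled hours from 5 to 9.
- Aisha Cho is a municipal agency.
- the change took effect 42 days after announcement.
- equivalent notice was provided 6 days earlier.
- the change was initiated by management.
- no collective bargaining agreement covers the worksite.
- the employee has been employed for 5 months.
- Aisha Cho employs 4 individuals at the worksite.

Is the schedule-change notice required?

No — not required.

(a) public agency — holds.
(b) past probation — satisfied.
(c) hours reduced — not met.
So (1) is not satisfied (T AND T AND F).
(2) < 30 days' notice — fails.
(a) schedule shift > 3h — met.
(b) ≥ 15 at site — fails.
(c) no CBA — satisfied.
(3): T AND F AND T → false.
Overall: F OR F OR F → false.
Exception (tenure ≥ 12 mo.) — not satisfied.
Result: main false OR exception false → false.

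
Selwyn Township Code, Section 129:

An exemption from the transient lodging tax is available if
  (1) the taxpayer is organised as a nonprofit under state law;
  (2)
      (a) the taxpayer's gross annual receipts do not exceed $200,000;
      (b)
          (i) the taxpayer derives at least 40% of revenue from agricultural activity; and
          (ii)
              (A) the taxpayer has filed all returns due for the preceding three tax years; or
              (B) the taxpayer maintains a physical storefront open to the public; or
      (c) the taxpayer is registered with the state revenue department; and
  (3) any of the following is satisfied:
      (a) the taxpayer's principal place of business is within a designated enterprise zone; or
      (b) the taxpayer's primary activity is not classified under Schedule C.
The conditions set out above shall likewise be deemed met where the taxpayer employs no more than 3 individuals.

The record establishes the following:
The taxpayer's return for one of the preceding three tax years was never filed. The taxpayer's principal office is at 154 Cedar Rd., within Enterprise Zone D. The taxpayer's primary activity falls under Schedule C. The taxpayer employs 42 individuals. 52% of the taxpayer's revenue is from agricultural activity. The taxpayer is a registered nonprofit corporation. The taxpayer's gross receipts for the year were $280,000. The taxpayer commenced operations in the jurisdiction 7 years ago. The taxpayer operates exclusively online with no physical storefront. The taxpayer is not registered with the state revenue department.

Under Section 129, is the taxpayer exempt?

No — not exempt.

(1) nonprofit — holds.
(a) receipts ≤ $200,000 — not met.
(i) ≥40% agricultural — satisfied.
(A) returns current — not met.
(B) has storefront — not met.
So (ii) is not satisfied (F OR F).
So (b) is not satisfied (T AND F).
(c) state-registered — fails.
So (2) is not satisfied (F OR F OR F).
(a) in enterprise zone — satisfied.
(b) not (Schedule C activity) — not met.
(3) = T OR F = true.
So Overall is not satisfied (T AND F AND T).
Exception (≤ 3 employees) — not satisfied.
Result: main false OR exception false → false.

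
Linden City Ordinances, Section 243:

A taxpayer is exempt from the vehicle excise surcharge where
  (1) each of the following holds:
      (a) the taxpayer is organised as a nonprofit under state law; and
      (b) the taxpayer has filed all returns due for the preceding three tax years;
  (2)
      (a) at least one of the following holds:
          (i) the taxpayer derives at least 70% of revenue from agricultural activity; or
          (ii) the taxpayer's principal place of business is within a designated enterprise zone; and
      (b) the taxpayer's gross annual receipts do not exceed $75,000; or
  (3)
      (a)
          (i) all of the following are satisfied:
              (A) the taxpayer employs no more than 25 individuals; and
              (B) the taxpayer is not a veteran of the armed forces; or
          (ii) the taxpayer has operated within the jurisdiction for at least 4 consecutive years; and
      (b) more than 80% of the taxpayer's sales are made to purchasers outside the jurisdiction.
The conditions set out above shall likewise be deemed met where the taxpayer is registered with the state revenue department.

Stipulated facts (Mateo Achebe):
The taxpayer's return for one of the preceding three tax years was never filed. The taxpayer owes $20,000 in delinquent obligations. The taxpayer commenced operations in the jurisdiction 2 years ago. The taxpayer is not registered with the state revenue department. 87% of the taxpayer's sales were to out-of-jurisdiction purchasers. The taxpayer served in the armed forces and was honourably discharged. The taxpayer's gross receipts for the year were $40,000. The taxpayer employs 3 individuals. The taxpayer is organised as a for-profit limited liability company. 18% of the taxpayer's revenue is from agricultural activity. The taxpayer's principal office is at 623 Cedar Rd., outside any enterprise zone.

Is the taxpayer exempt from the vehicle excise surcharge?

No — not exempt.

(a) nonprofit — fails.
(b) returns current — fails.
So (1) is not satisfied (F AND F).
(i) ≥70% agricultural — fails.
(ii) in enterprise zone — fails.
So (a) is not satisfied (F OR F).
(b) receipts ≤ $75,000 — holds.
(2) = F AND T = false.
(A) ≤ 25 employees — met.
(B) not (veteran) — not met.
So (i) is not satisfied (T AND F).
(ii) ≥ 4 yrs in jurisdiction — fails.
So (a) is not satisfied (F OR F).
(b) >80% out-of-jur. sales — satisfied.
(3) = F AND T = false.
Overall = F OR F OR F = false.
Exception (state-registered) — not satisfied.
Result: main false OR exception false → false.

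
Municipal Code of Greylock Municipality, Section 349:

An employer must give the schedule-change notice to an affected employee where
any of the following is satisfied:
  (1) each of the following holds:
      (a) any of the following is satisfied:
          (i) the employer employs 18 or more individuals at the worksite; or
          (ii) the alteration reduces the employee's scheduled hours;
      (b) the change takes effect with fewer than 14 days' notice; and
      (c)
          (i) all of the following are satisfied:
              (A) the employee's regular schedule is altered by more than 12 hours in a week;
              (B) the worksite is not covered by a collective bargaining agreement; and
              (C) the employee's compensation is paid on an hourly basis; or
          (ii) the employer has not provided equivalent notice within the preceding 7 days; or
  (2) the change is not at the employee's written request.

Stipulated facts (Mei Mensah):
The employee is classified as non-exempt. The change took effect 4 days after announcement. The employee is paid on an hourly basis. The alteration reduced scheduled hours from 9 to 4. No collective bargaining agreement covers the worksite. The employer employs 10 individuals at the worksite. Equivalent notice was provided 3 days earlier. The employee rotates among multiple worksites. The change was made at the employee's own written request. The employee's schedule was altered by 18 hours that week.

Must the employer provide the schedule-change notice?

(i) ≥ 18 at site — not met.
(ii) hours reduced — satisfied.
So (a) is satisfied (F OR T).
(b) < 14 days' notice — satisfied.
(A) schedule shift > 12h — holds.
(B) no CBA — satisfied.
(C) hourly-paid — satisfied.
(i) = T AND T AND T = true.
(ii) no recent notice — fails.
(c): T OR F → true.
(1): T AND T AND T → true.
(2) not employee-requested — fails.
Overall = T OR F = true.

Yes — required.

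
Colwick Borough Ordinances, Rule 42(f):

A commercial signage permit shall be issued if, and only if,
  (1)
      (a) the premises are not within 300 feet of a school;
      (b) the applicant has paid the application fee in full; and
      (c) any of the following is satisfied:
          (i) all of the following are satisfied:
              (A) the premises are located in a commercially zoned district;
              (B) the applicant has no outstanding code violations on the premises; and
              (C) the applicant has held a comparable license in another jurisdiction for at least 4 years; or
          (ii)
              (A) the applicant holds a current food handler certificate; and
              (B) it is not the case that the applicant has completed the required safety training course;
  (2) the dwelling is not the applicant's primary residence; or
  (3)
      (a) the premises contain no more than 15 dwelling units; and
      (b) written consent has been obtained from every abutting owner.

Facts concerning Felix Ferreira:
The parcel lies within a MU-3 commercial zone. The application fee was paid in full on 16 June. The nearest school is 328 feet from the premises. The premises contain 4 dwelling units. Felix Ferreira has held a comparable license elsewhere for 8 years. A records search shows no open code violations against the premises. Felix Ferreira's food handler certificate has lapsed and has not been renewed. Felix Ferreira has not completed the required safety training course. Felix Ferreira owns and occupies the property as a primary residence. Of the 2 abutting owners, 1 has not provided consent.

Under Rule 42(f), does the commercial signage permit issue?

(a) ≥300 ft from school — satisfied.
(b) fee paid — satisfied.
(A) commercially zoned — satisfied.
(B) no code violations — holds.
(C) prior license ≥ 4 yr — satisfied.
(i): T AND T AND T → true.
(A) food handler cert. — fails.
(B) not (safety training) — satisfied.
So (ii) is not satisfied (F AND T).
(c): T OR F → true.
So (1) is satisfied (T AND T AND T).
(2) not (primary residence) — not met.
(a) ≤ 15 units — satisfied.
(b) all abutters consent — not met.
(3): T AND F → false.
Overall = T OR F OR F = true.

Yes — granted.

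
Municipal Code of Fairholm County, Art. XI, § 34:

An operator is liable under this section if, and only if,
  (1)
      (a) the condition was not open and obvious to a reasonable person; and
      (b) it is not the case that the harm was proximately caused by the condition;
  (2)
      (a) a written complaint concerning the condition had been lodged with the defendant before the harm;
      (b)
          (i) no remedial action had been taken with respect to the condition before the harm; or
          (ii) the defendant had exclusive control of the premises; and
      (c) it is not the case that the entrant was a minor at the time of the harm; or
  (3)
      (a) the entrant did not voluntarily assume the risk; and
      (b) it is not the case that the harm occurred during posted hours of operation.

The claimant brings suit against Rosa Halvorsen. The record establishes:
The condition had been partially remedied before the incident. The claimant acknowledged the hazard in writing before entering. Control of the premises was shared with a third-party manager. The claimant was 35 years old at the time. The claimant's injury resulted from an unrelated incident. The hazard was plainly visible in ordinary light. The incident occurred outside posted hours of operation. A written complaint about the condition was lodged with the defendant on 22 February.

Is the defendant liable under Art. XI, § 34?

No — not liable.

(a) not open/obvious — fails.
(b) not (proximate cause) — holds.
(1): F AND T → false.
(a) complaint lodged — met.
(i) no remedial action — not met.
(ii) exclusive control — not met.
(b): F OR F → false.
(c) not (entrant a minor) — holds.
So (2) is not satisfied (T AND F AND T).
(a) no assumed risk — not met.
(b) not (during posted hours) — met.
(3): F AND T → false.
Overall: F OR F OR F → false.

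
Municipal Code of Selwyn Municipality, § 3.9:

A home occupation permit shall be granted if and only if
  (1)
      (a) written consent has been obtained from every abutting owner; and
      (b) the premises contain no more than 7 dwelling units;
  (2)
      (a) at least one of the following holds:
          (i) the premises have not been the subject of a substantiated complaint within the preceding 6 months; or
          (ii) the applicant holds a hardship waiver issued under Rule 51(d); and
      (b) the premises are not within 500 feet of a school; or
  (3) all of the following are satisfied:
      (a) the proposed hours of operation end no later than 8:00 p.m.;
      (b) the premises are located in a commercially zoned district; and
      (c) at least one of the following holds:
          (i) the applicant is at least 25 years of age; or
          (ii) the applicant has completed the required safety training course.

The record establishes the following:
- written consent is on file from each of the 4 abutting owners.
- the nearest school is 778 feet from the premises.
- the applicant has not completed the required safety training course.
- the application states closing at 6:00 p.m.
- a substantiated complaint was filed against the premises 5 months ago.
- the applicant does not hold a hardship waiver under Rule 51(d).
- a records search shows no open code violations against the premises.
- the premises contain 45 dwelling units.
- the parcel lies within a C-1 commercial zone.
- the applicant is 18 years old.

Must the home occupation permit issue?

No — denied.

(a) all abutters consent — holds.
(b) ≤ 7 units — not satisfied.
(1) = T AND F = false.
(i) no complaint in 6 mo. — fails.
(ii) hardship waiver — not satisfied.
So (a) is not satisfied (F OR F).
(b) ≥500 ft from school — met.
So (2) is not satisfied (F AND T).
(a) closes by 8 p.m. — satisfied.
(b) commercially zoned — met.
(i) age ≥ 25 — not met.
(ii) safety training — not met.
(c): F OR F → false.
So (3) is not satisfied (T AND T AND F).
Overall = F OR F OR F = false.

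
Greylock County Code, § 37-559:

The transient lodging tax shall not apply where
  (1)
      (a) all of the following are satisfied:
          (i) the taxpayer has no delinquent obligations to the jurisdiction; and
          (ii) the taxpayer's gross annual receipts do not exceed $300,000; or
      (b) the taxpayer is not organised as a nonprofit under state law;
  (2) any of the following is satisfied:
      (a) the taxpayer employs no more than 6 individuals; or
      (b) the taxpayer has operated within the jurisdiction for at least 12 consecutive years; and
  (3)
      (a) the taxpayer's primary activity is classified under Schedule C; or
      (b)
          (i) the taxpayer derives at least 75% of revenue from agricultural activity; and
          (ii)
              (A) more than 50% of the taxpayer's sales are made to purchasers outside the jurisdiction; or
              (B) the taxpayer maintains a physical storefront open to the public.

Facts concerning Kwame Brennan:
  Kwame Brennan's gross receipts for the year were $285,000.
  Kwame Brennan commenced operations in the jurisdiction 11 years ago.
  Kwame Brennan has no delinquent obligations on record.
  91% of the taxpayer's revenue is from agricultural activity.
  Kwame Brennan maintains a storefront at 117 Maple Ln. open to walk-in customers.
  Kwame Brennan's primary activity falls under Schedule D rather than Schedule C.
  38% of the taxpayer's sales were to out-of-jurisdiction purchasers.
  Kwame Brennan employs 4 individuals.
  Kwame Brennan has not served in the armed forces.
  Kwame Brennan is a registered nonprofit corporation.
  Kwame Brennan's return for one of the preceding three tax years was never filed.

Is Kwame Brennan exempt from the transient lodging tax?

Yes — exempt.

(i) no delinquency — satisfied.
(ii) receipts ≤ $300,000 — holds.
(a): T AND T → true.
(b) not (nonprofit) — not satisfied.
(1): T OR F → true.
(a) ≤ 6 employees — satisfied.
(b) ≥ 12 yrs in jurisdiction — fails.
(2): T OR F → true.
(a) Schedule C activity — not satisfied.
(i) ≥75% agricultural — met.
(A) >50% out-of-jur. sales — fails.
(B) has storefront — met.
(ii): F OR T → true.
So (b) is satisfied (T AND T).
(3) = F OR T = true.
Overall = T AND T AND T = true.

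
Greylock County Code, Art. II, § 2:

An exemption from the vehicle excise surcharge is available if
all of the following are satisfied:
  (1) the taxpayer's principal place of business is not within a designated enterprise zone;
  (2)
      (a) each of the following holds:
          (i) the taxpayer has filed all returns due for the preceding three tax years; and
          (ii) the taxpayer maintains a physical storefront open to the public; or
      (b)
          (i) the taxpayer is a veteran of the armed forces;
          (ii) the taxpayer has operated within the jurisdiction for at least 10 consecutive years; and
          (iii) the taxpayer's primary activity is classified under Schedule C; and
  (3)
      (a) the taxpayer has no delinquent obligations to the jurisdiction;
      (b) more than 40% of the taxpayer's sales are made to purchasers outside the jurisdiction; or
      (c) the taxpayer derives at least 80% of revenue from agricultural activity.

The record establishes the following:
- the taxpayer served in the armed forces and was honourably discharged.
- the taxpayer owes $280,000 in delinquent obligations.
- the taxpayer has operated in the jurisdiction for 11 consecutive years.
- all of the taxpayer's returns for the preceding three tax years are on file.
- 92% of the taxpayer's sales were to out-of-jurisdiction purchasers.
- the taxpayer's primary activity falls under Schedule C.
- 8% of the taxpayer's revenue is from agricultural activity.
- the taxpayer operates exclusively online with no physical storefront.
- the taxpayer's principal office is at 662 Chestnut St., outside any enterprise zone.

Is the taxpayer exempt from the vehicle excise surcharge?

(1) not (in enterprise zone) — met.
(i) returns current — satisfied.
(ii) has storefront — not satisfied.
So (a) is not satisfied (T AND F).
(i) veteran — holds.
(ii) ≥ 10 yrs in jurisdiction — satisfied.
(iii) Schedule C activity — satisfied.
So (b) is satisfied (T AND T AND T).
(2): F OR T → true.
(a) no delinquency — fails.
(b) >40% out-of-jur. sales — met.
(c) ≥80% agricultural — not satisfied.
(3) = F OR T OR F = true.
Overall: T AND T AND T → true.

Yes — exempt.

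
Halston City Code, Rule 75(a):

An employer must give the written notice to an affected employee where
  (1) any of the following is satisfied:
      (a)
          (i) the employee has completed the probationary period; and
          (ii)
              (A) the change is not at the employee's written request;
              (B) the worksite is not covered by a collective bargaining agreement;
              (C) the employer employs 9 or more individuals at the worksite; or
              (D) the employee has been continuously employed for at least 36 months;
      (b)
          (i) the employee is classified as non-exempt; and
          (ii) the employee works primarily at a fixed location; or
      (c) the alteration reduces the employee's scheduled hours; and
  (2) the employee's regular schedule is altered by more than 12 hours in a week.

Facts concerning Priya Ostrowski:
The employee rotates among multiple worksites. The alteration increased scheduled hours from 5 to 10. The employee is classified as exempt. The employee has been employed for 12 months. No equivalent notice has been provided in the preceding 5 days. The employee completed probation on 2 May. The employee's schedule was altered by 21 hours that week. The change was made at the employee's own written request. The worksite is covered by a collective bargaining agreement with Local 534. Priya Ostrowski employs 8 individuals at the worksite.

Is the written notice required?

(i) past probation — holds.
(A) not employee-requested — not satisfied.
(B) no CBA — not satisfied.
(C) ≥ 9 at site — fails.
(D) tenure ≥ 36 mo. — fails.
(ii) = F OR F OR F OR F = false.
(a): T AND F → false.
(i) non-exempt — not met.
(ii) fixed location — not met.
So (b) is not satisfied (F AND F).
(c) hours reduced — not met.
(1) = F OR F OR F = false.
(2) schedule shift > 12h — satisfied.
So Overall is not satisfied (F AND T).

No — not required.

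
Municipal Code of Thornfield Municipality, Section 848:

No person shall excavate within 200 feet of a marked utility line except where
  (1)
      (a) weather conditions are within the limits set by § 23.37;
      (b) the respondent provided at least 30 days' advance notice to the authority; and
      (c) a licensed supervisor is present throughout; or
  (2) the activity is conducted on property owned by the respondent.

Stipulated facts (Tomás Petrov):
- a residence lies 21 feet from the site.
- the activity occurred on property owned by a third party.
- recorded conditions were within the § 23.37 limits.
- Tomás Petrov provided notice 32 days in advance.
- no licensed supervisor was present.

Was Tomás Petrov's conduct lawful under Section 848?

(a) weather ok — satisfied.
(b) ≥30 days' notice — holds.
(c) supervisor present — not satisfied.
(1): T AND T AND F → false.
(2) own property — fails.
Overall: F OR F → false.

No — unlawful.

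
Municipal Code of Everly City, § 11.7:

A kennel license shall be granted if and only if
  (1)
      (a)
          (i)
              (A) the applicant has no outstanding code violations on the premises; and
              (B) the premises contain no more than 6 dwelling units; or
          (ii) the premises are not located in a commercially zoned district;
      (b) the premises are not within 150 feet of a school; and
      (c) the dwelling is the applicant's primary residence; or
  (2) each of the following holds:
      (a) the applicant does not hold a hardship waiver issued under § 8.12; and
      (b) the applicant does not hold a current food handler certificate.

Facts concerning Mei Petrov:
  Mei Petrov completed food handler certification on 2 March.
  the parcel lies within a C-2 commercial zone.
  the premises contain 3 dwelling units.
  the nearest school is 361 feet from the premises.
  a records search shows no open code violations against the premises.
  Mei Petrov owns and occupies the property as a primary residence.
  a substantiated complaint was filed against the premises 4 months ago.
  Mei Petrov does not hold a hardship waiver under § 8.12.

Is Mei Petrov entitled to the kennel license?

(A) no code violations — satisfied.
(B) ≤ 6 units — satisfied.
(i): T AND T → true.
(ii) not (commercially zoned) — not satisfied.
(a): T OR F → true.
(b) ≥150 ft from school — met.
(c) primary residence — holds.
(1): T AND T AND T → true.
(a) not (hardship waiver) — holds.
(b) not (food handler cert.) — fails.
So (2) is not satisfied (T AND F).
Overall = T OR F = true.

Yes — granted.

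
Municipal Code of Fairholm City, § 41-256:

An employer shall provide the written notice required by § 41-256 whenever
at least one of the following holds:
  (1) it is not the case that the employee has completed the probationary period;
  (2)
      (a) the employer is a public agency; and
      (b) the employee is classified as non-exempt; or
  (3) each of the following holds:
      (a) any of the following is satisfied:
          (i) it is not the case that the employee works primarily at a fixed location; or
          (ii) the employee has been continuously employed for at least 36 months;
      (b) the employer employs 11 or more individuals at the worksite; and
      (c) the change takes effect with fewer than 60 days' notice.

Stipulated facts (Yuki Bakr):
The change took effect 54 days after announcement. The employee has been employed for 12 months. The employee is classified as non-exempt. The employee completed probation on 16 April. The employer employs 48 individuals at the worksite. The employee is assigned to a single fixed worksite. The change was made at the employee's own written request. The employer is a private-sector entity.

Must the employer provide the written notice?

No — not required.

(1) not (past probation) — not satisfied.
(a) public agency — not met.
(b) non-exempt — holds.
So (2) is not satisfied (F AND T).
(i) not (fixed location) — fails.
(ii) tenure ≥ 36 mo. — not satisfied.
(a) = F OR F = false.
(b) ≥ 11 at site — satisfied.
(c) < 60 days' notice — satisfied.
(3): F AND T AND T → false.
So Overall is not satisfied (F OR F OR F).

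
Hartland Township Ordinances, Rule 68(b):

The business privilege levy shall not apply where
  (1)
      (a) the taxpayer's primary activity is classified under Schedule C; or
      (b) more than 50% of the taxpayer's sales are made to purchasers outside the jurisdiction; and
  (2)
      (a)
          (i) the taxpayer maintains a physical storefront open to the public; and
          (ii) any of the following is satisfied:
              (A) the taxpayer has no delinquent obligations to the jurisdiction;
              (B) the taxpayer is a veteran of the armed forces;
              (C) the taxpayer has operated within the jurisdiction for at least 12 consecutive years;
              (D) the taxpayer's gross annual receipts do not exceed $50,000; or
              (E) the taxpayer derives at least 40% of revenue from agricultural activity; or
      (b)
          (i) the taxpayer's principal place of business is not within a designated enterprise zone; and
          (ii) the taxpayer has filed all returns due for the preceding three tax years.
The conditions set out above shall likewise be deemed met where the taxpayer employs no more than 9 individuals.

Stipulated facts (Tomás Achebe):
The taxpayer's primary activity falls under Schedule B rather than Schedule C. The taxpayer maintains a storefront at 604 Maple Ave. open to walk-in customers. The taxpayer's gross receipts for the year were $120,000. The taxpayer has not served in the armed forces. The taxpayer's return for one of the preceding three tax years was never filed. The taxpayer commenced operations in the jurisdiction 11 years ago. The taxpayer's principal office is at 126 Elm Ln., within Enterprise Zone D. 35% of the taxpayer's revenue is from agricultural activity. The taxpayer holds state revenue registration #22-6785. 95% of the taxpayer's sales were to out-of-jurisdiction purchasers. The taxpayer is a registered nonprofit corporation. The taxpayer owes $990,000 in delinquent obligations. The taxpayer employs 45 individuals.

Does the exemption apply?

(a) Schedule C activity — not met.
(b) >50% out-of-jur. sales — satisfied.
So (1) is satisfied (F OR T).
(i) has storefront — holds.
(A) no delinquency — not satisfied.
(B) veteran — fails.
(C) ≥ 12 yrs in jurisdiction — not satisfied.
(D) receipts ≤ $50,000 — fails.
(E) ≥40% agricultural — not satisfied.
(ii): F OR F OR F OR F OR F → false.
So (a) is not satisfied (T AND F).
(i) not (in enterprise zone) — not satisfied.
(ii) returns current — fails.
(b) = F AND F = false.
So (2) is not satisfied (F OR F).
Overall = T AND F = false.
Exception (≤ 9 employees) — not satisfied.
Result: main false OR exception false → false.

No — not exempt.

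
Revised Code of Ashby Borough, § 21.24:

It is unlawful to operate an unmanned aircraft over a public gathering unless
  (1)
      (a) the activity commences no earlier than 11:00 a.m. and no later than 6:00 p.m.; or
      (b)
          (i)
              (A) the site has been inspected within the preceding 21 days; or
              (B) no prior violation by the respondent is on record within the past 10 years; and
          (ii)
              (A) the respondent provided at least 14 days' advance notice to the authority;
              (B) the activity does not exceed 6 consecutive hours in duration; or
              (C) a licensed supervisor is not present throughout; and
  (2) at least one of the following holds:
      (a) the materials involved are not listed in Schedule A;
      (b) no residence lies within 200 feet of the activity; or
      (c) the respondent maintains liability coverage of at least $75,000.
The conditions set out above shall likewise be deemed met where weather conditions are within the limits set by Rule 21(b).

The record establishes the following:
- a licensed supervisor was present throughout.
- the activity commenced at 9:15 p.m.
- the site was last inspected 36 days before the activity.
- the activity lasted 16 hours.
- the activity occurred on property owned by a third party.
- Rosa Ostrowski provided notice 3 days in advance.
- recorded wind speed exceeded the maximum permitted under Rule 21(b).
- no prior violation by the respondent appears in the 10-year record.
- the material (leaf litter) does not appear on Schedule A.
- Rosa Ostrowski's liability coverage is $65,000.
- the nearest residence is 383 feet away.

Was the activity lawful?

No — unlawful.

(a) start within hours — not met.
(A) site inspected — not met.
(B) no prior violation — holds.
(i) = F OR T = true.
(A) ≥14 days' notice — not met.
(B) ≤ 6 hrs duration — fails.
(C) not (supervisor present) — fails.
(ii) = F OR F OR F = false.
(b): T AND F → false.
(1): F OR F → false.
(a) not (Schedule A material) — met.
(b) no residence in 200 ft — met.
(c) coverage ≥ $75,000 — not met.
(2): T OR T OR F → true.
So Overall is not satisfied (F AND T).
Exception (weather ok) — not satisfied.
Result: main false OR exception false → false.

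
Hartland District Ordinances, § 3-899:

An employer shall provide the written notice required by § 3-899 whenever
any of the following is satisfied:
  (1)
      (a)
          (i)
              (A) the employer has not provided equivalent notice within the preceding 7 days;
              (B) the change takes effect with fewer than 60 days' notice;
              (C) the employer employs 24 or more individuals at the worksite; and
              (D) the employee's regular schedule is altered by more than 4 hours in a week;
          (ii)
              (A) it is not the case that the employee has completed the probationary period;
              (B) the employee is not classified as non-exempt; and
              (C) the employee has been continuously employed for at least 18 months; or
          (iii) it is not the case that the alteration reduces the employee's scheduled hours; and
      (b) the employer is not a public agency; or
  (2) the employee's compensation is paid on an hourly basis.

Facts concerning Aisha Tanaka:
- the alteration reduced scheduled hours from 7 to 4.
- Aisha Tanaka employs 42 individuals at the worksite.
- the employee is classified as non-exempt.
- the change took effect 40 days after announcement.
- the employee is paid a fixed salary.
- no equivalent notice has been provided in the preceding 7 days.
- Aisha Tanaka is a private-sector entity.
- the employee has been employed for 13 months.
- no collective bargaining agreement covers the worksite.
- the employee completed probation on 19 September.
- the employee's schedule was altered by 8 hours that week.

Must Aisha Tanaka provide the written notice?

Yes — required.

(A) no recent notice — satisfied.
(B) < 60 days' notice — satisfied.
(C) ≥ 24 at site — satisfied.
(D) schedule shift > 4h — satisfied.
(i) = T AND T AND T AND T = true.
(A) not (past probation) — fails.
(B) not (non-exempt) — not met.
(C) tenure ≥ 18 mo. — not satisfied.
So (ii) is not satisfied (F AND F AND F).
(iii) not (hours reduced) — fails.
(a): T OR F OR F → true.
(b) not (public agency) — met.
So (1) is satisfied (T AND T).
(2) hourly-paid — not met.
Overall = T OR F = true.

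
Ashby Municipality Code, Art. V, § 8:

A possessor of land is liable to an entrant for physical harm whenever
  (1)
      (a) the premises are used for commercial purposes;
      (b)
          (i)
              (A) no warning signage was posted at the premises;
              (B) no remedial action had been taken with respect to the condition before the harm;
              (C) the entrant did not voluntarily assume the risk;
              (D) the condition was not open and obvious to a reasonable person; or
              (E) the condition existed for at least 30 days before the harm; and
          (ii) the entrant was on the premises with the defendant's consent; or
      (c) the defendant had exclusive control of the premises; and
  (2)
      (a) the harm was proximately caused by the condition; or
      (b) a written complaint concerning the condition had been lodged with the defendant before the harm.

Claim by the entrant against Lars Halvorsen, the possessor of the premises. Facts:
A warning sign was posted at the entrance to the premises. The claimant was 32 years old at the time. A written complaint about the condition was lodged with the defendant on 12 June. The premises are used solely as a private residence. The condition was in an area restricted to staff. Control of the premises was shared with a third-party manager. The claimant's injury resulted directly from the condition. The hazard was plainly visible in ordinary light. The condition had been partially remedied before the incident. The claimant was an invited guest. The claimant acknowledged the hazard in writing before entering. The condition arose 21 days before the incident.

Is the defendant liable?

No — not liable.

(a) commercial use — not met.
(A) no signage posted — not met.
(B) no remedial action — not met.
(C) no assumed risk — not met.
(D) not open/obvious — not met.
(E) condition ≥30 days old — fails.
(i) = F OR F OR F OR F OR F = false.
(ii) consent to enter — holds.
(b) = F AND T = false.
(c) exclusive control — not met.
So (1) is not satisfied (F OR F OR F).
(a) proximate cause — satisfied.
(b) complaint lodged — met.
(2): T OR T → true.
Overall: F AND T → false.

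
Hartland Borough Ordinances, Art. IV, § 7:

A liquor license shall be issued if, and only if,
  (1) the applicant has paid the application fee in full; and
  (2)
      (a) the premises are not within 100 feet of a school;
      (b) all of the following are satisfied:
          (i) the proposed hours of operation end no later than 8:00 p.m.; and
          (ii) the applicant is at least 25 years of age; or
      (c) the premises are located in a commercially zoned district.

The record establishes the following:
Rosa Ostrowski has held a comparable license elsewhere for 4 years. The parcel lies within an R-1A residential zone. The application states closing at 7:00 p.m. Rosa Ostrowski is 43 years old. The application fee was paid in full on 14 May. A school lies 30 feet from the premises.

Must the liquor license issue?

Yes — granted.

(1) fee paid — holds.
(a) ≥100 ft from school — fails.
(i) closes by 8 p.m. — satisfied.
(ii) age ≥ 25 — holds.
(b): T AND T → true.
(c) commercially zoned — not met.
(2) = F OR T OR F = true.
Overall: T AND T → true.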